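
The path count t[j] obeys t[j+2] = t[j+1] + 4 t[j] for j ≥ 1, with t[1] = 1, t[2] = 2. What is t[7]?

246

t[3] = 2 + 4*1 = 6
t[4] = 6 + 4*2 = 14
t[5] = 14 + 4*6 = 38
t[6] = 38 + 4*14 = 94
t[7] = 94 + 4*38 = 246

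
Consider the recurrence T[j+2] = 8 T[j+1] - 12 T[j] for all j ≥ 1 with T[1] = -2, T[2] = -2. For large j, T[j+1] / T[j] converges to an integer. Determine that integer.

6

The characteristic equation is r^2 - 8r + 12 = 0, which factors as (r - 6)(r - 2) = 0.
So the roots are 6 and 2. Since |6| > |2| and the coefficient of 6^j is non-zero, the ratio tends to 6.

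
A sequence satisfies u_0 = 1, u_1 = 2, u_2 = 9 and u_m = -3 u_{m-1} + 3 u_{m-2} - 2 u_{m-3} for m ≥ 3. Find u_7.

u_3 = -3(9) + 3(2) - 2(1) = -23
u_4 = -3(-23) + 3(9) - 2(2) = 92
u_5 = -3(92) + 3(-23) - 2(9) = -363
u_6 = -3(-363) + 3(92) - 2(-23) = 1411
u_7 = -3(1411) + 3(-363) - 2(92) = -5506

-5506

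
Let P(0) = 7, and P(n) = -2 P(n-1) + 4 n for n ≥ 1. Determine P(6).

P(1) = -2(7) + 4 = -10
P(2) = -2(-10) + 8 = 28
P(3) = -2(28) + 12 = -44
P(4) = -2(-44) + 16 = 104
P(5) = -2(104) + 20 = -188
P(6) = -2(-188) + 24 = 400

400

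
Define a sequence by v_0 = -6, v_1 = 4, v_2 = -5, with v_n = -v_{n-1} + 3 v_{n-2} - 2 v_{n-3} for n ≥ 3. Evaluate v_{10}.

v_3 = -(-5) + 3(4) - 2(-6) = 29
v_4 = -29 + 3(-5) - 2(4) = -52
v_5 = -(-52) + 3(29) - 2(-5) = 149
v_6 = -149 + 3(-52) - 2(29) = -363
v_7 = -(-363) + 3(149) - 2(-52) = 914
v_8 = -914 + 3(-363) - 2(149) = -2301
v_9 = -(-2301) + 3(914) - 2(-363) = 5769
v_{10} = -5769 + 3(-2301) - 2(914) = -14500

-14500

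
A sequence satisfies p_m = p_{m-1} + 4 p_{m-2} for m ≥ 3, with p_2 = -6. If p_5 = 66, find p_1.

Let p_1 = w.
p_3 = -6 + 4w
p_4 = -30 + 4w
p_5 = -54 + 20w
So -54 + 20w = 66, giving w = 6.

6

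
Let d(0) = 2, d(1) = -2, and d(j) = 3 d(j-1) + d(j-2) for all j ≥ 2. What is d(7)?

-1658

d(2) = 3*(-2) + 2 = -4
d(3) = 3*(-4) + (-2) = -14
d(4) = 3*(-14) + (-4) = -46
d(5) = 3*(-46) + (-14) = -152
d(6) = 3*(-152) + (-46) = -502
d(7) = 3*(-502) + (-152) = -1658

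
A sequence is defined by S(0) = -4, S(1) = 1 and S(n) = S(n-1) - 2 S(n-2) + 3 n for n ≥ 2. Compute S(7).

56

S(2) = 1 - 2*(-4) + 6 = 15
S(3) = 15 - 2*1 + 9 = 22
S(4) = 22 - 2*15 + 12 = 4
S(5) = 4 - 2*22 + 15 = -25
S(6) = (-25) - 2*4 + 18 = -15
S(7) = (-15) - 2*(-25) + 21 = 56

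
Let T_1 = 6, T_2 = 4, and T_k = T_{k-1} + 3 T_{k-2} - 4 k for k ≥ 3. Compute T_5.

16

T_3 = 4 + 3*6 - 12 = 10
T_4 = 10 + 3*4 - 16 = 6
T_5 = 6 + 3*10 - 20 = 16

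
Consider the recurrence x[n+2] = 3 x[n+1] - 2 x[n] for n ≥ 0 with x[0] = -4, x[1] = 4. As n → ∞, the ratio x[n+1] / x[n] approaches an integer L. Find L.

The characteristic equation is r^2 - 3r + 2 = 0, which factors as (r - 2)(r - 1) = 0.
So the roots are 2 and 1. Since |2| > |1| and the coefficient of 2^n is non-zero, the ratio tends to 2.

2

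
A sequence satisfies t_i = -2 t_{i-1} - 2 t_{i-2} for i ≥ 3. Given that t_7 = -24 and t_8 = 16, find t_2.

-4

Rearranging, t_{i-2} = (t_i + 2 t_{i-1}) / -2.
t_6 = (16 + 2(-24)) / -2 = -32/-2 = 16
t_5 = (-24 + 2(16)) / -2 = 8/-2 = -4
t_4 = (16 + 2(-4)) / -2 = 8/-2 = -4
t_3 = (-4 + 2(-4)) / -2 = -12/-2 = 6
t_2 = (-4 + 2(6)) / -2 = 8/-2 = -4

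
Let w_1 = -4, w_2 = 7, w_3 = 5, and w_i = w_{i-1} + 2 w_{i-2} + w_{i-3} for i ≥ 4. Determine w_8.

312

w_4 = 5 + 2(7) + (-4) = 15
w_5 = 15 + 2(5) + 7 = 32
w_6 = 32 + 2(15) + 5 = 67
w_7 = 67 + 2(32) + 15 = 146
w_8 = 146 + 2(67) + 32 = 312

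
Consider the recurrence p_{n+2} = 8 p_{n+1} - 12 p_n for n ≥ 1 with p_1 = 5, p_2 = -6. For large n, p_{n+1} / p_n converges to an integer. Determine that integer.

6

The characteristic equation is r^2 - 8r + 12 = 0, which factors as (r - 6)(r - 2) = 0.
So the roots are 6 and 2. Since |6| > |2| and the coefficient of 6^n is non-zero, the ratio tends to 6.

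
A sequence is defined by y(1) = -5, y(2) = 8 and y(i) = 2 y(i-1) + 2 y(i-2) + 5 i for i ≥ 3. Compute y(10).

y(3) = 2*8 + 2*(-5) + 15 = 21
y(4) = 2*21 + 2*8 + 20 = 78
y(5) = 2*78 + 2*21 + 25 = 223
y(6) = 2*223 + 2*78 + 30 = 632
y(7) = 2*632 + 2*223 + 35 = 1745
y(8) = 2*1745 + 2*632 + 40 = 4794
y(9) = 2*4794 + 2*1745 + 45 = 13123
y(10) = 2*13123 + 2*4794 + 50 = 35884

35884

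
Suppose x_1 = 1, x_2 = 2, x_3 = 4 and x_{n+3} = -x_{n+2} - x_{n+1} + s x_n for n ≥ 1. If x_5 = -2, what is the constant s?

x_4 = -6 + s
x_5 = 2 + s
So 2 + s = -2, giving s = -4.

-4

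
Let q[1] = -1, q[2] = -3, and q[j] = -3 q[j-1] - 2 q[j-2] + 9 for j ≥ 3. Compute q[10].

-3573

q[3] = -3*(-3) - 2*(-1) + 9 = 20
q[4] = -3*20 - 2*(-3) + 9 = -45
q[5] = -3*(-45) - 2*20 + 9 = 104
q[6] = -3*104 - 2*(-45) + 9 = -213
q[7] = -3*(-213) - 2*104 + 9 = 440
q[8] = -3*440 - 2*(-213) + 9 = -885
q[9] = -3*(-885) - 2*440 + 9 = 1784
q[10] = -3*1784 - 2*(-885) + 9 = -3573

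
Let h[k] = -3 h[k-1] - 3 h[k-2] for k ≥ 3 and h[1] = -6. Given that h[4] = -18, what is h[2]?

6

Let h[2] = v.
h[3] = 18 - 3v
h[4] = -54 + 6v
So -54 + 6v = -18, giving v = 6.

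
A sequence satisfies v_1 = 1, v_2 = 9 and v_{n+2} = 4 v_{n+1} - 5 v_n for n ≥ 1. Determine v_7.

191

v_3 = 4(9) - 5(1) = 31
v_4 = 4(31) - 5(9) = 79
v_5 = 4(79) - 5(31) = 161
v_6 = 4(161) - 5(79) = 249
v_7 = 4(249) - 5(161) = 191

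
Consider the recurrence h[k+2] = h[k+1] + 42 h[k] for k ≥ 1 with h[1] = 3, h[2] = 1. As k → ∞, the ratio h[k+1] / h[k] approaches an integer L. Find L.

7

The characteristic equation is r^2 - r - 42 = 0, which factors as (r - 7)(r + 6) = 0.
So the roots are 7 and -6. Since |7| > |-6| and the coefficient of 7^k is non-zero, the ratio tends to 7.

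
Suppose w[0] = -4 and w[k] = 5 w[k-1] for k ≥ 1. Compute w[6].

w[1] = 5·(-4) = -20
w[2] = 5·(-20) = -100
w[3] = 5·(-100) = -500
w[4] = 5·(-500) = -2500
w[5] = 5·(-2500) = -12500
w[6] = 5·(-12500) = -62500

-62500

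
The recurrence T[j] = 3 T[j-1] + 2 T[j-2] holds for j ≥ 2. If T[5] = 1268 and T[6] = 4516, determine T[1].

8

Rearranging, T[j-2] = (T[j] - 3 T[j-1]) / 2.
T[4] = (4516 - 3(1268)) / 2 = 712/2 = 356
T[3] = (1268 - 3(356)) / 2 = 200/2 = 100
T[2] = (356 - 3(100)) / 2 = 56/2 = 28
T[1] = (100 - 3(28)) / 2 = 16/2 = 8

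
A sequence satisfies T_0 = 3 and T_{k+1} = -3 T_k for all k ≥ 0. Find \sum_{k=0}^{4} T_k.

183

T_1 = -3·3 = -9
T_2 = -3·(-9) = 27
T_3 = -3·27 = -81
T_4 = -3·(-81) = 243
Sum = 3 + (-9) + 27 + (-81) + 243 = 183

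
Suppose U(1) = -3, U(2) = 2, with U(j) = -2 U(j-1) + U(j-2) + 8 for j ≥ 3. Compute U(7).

U(3) = -2*2 + (-3) + 8 = 1
U(4) = -2*1 + 2 + 8 = 8
U(5) = -2*8 + 1 + 8 = -7
U(6) = -2*(-7) + 8 + 8 = 30
U(7) = -2*30 + (-7) + 8 = -59

-59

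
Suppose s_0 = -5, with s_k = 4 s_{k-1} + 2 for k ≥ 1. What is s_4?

-1110

s_1 = 4*(-5) + 2 = -18
s_2 = 4*(-18) + 2 = -70
s_3 = 4*(-70) + 2 = -278
s_4 = 4*(-278) + 2 = -1110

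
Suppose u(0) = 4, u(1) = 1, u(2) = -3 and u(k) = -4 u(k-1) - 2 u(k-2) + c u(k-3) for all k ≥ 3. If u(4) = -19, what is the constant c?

-1

u(3) = 10 + 4c
u(4) = -34 - 15c
So -34 - 15c = -19, giving c = -1.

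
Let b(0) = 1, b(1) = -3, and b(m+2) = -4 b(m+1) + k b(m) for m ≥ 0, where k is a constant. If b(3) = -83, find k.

5

b(2) = 12 + k
b(3) = -48 - 7k
So -48 - 7k = -83, giving k = 5.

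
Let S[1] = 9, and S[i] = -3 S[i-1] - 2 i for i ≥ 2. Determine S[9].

S[2] = -3·9 - 4 = -31
S[3] = -3·(-31) - 6 = 87
S[4] = -3·87 - 8 = -269
S[5] = -3·(-269) - 10 = 797
S[6] = -3·797 - 12 = -2403
S[7] = -3·(-2403) - 14 = 7195
S[8] = -3·7195 - 16 = -21601
S[9] = -3·(-21601) - 18 = 64785

64785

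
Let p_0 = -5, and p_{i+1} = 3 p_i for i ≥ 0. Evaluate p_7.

p_1 = 3(-5) = -15
p_2 = 3(-15) = -45
p_3 = 3(-45) = -135
p_4 = 3(-135) = -405
p_5 = 3(-405) = -1215
p_6 = 3(-1215) = -3645
p_7 = 3(-3645) = -10935

-10935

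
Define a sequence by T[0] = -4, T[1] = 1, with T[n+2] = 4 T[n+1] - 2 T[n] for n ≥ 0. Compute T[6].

1872

T[2] = 4·1 - 2·(-4) = 12
T[3] = 4·12 - 2·1 = 46
T[4] = 4·46 - 2·12 = 160
T[5] = 4·160 - 2·46 = 548
T[6] = 4·548 - 2·160 = 1872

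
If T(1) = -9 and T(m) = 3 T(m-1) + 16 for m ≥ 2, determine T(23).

-31381059617

The fixed point is 16/(1 - 3) = -8, so T(m) + 8 = 3(T(m-1) + 8).
Hence T(m) = -1·3^{m-1} - 8.
T(23) = -1·3^{22} - 8 = -1·31381059609 - 8 = -31381059617.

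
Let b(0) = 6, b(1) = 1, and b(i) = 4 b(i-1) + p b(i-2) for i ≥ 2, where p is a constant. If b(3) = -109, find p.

-5

b(2) = 4 + 6p
b(3) = 16 + 25p
So 16 + 25p = -109, giving p = -5.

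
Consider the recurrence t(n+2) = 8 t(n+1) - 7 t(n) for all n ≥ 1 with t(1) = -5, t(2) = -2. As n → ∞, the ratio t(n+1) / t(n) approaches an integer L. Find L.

7

The characteristic equation is r^2 - 8r + 7 = 0, which factors as (r - 7)(r - 1) = 0.
So the roots are 7 and 1. Since |7| > |1| and the coefficient of 7^n is non-zero, the ratio tends to 7.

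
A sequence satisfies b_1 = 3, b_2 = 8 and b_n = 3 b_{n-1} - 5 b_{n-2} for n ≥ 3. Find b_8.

512

b_3 = 3·8 - 5·3 = 9
b_4 = 3·9 - 5·8 = -13
b_5 = 3·(-13) - 5·9 = -84
b_6 = 3·(-84) - 5·(-13) = -187
b_7 = 3·(-187) - 5·(-84) = -141
b_8 = 3·(-141) - 5·(-187) = 512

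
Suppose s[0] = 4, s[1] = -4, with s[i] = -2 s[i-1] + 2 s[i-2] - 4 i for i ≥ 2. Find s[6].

s[2] = -2·(-4) + 2·4 - 8 = 8
s[3] = -2·8 + 2·(-4) - 12 = -36
s[4] = -2·(-36) + 2·8 - 16 = 72
s[5] = -2·72 + 2·(-36) - 20 = -236
s[6] = -2·(-236) + 2·72 - 24 = 592

592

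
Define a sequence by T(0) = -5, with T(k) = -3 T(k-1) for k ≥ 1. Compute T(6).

T(1) = -3(-5) = 15
T(2) = -3(15) = -45
T(3) = -3(-45) = 135
T(4) = -3(135) = -405
T(5) = -3(-405) = 1215
T(6) = -3(1215) = -3645

-3645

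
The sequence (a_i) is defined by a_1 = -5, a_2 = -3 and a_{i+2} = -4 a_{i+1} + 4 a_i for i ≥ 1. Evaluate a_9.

a_3 = -4*(-3) + 4*(-5) = -8
a_4 = -4*(-8) + 4*(-3) = 20
a_5 = -4*20 + 4*(-8) = -112
a_6 = -4*(-112) + 4*20 = 528
a_7 = -4*528 + 4*(-112) = -2560
a_8 = -4*(-2560) + 4*528 = 12352
a_9 = -4*12352 + 4*(-2560) = -59648

-59648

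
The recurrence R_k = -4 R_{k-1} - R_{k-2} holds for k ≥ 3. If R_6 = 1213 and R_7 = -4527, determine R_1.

Rearranging, R_{k-2} = -(R_k + 4 R_{k-1}).
R_5 = -(-4527 + 4*1213) = -325
R_4 = -(1213 + 4*(-325)) = 87
R_3 = -(-325 + 4*87) = -23
R_2 = -(87 + 4*(-23)) = 5
R_1 = -(-23 + 4*5) = 3

3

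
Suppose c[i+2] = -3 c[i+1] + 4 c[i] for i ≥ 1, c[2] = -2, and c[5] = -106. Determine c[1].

-4

Let c[1] = z.
c[3] = 6 + 4z
c[4] = -26 - 12z
c[5] = 102 + 52z
So 102 + 52z = -106, giving z = -4.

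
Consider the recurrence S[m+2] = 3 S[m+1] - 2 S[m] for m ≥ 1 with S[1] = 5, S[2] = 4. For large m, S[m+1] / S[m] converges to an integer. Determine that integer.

2

The characteristic equation is r^2 - 3r + 2 = 0, which factors as (r - 2)(r - 1) = 0.
So the roots are 2 and 1. Since |2| > |1| and the coefficient of 2^m is non-zero, the ratio tends to 2.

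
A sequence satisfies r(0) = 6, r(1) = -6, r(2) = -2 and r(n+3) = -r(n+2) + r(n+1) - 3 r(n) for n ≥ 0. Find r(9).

-1446

r(3) = -(-2) + (-6) - 3*6 = -22
r(4) = -(-22) + (-2) - 3*(-6) = 38
r(5) = -38 + (-22) - 3*(-2) = -54
r(6) = -(-54) + 38 - 3*(-22) = 158
r(7) = -158 + (-54) - 3*38 = -326
r(8) = -(-326) + 158 - 3*(-54) = 646
r(9) = -646 + (-326) - 3*158 = -1446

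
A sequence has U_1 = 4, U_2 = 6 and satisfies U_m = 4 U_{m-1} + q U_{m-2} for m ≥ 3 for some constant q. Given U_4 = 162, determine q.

U_3 = 24 + 4q
U_4 = 96 + 22q
So 96 + 22q = 162, giving q = 3.

3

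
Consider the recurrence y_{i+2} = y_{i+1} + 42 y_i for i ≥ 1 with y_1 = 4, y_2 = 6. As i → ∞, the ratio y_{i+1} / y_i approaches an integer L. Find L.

The characteristic equation is r^2 - r - 42 = 0, which factors as (r - 7)(r + 6) = 0.
So the roots are 7 and -6. Since |7| > |-6| and the coefficient of 7^i is non-zero, the ratio tends to 7.

7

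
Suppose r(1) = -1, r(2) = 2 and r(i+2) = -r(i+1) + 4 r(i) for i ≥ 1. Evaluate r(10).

r(3) = -2 + 4(-1) = -6
r(4) = -(-6) + 4(2) = 14
r(5) = -14 + 4(-6) = -38
r(6) = -(-38) + 4(14) = 94
r(7) = -94 + 4(-38) = -246
r(8) = -(-246) + 4(94) = 622
r(9) = -622 + 4(-246) = -1606
r(10) = -(-1606) + 4(622) = 4094

4094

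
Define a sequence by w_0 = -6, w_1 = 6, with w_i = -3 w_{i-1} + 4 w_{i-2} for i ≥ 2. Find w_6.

w_2 = -3*6 + 4*(-6) = -42
w_3 = -3*(-42) + 4*6 = 150
w_4 = -3*150 + 4*(-42) = -618
w_5 = -3*(-618) + 4*150 = 2454
w_6 = -3*2454 + 4*(-618) = -9834

-9834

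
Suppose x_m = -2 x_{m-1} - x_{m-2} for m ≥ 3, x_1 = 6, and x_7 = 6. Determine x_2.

-6

Let x_2 = z.
x_3 = -6 - 2z
x_4 = 12 + 3z
x_5 = -18 - 4z
x_6 = 24 + 5z
x_7 = -30 - 6z
So -30 - 6z = 6, giving z = -6.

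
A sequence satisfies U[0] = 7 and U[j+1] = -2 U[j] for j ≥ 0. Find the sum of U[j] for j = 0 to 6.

301

U[1] = -2*7 = -14
U[2] = -2*(-14) = 28
U[3] = -2*28 = -56
U[4] = -2*(-56) = 112
U[5] = -2*112 = -224
U[6] = -2*(-224) = 448
Sum = 7 + (-14) + 28 + (-56) + 112 + (-224) + 448 = 301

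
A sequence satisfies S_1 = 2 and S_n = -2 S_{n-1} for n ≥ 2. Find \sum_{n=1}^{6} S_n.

-42

S_2 = -2(2) = -4
S_3 = -2(-4) = 8
S_4 = -2(8) = -16
S_5 = -2(-16) = 32
S_6 = -2(32) = -64
Sum = 2 + (-4) + 8 + (-16) + 32 + (-64) = -42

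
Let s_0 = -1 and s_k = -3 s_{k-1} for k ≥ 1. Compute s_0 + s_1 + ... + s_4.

s_1 = -3·(-1) = 3
s_2 = -3·3 = -9
s_3 = -3·(-9) = 27
s_4 = -3·27 = -81
Sum = (-1) + 3 + (-9) + 27 + (-81) = -61

-61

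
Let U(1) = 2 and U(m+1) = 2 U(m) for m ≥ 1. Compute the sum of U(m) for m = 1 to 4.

30

U(2) = 2*2 = 4
U(3) = 2*4 = 8
U(4) = 2*8 = 16
Sum = 2 + 4 + 8 + 16 = 30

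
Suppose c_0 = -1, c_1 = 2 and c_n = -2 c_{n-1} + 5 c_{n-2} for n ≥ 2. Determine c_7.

4088

c_2 = -2·2 + 5·(-1) = -9
c_3 = -2·(-9) + 5·2 = 28
c_4 = -2·28 + 5·(-9) = -101
c_5 = -2·(-101) + 5·28 = 342
c_6 = -2·342 + 5·(-101) = -1189
c_7 = -2·(-1189) + 5·342 = 4088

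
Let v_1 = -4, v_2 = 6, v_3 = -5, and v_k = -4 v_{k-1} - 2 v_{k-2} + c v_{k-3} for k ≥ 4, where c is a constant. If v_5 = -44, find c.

v_4 = 8 - 4c
v_5 = -22 + 22c
So -22 + 22c = -44, giving c = -1.

-1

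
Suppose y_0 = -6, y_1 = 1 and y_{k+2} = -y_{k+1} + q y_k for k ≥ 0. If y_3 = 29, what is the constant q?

y_2 = -1 - 6q
y_3 = 1 + 7q
So 1 + 7q = 29, giving q = 4.

4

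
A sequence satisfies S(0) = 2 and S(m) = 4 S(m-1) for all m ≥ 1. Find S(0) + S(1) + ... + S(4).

682

S(1) = 4·2 = 8
S(2) = 4·8 = 32
S(3) = 4·32 = 128
S(4) = 4·128 = 512
Sum = 2 + 8 + 32 + 128 + 512 = 682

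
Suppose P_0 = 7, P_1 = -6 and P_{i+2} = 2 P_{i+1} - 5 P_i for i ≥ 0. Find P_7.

-1604

P_2 = 2(-6) - 5(7) = -47
P_3 = 2(-47) - 5(-6) = -64
P_4 = 2(-64) - 5(-47) = 107
P_5 = 2(107) - 5(-64) = 534
P_6 = 2(534) - 5(107) = 533
P_7 = 2(533) - 5(534) = -1604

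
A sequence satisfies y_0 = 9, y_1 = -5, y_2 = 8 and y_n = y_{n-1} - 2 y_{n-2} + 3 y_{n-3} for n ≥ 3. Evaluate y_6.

55

y_3 = 8 - 2*(-5) + 3*9 = 45
y_4 = 45 - 2*8 + 3*(-5) = 14
y_5 = 14 - 2*45 + 3*8 = -52
y_6 = (-52) - 2*14 + 3*45 = 55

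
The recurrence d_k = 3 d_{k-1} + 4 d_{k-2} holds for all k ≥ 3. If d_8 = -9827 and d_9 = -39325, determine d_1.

Rearranging, d_{k-2} = (d_k - 3 d_{k-1}) / 4.
d_7 = (-39325 - 3*(-9827)) / 4 = -9844/4 = -2461
d_6 = (-9827 - 3*(-2461)) / 4 = -2444/4 = -611
d_5 = (-2461 - 3*(-611)) / 4 = -628/4 = -157
d_4 = (-611 - 3*(-157)) / 4 = -140/4 = -35
d_3 = (-157 - 3*(-35)) / 4 = -52/4 = -13
d_2 = (-35 - 3*(-13)) / 4 = 4/4 = 1
d_1 = (-13 - 3*1) / 4 = -16/4 = -4

-4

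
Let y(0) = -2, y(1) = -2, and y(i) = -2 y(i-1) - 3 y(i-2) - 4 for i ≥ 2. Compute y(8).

y(2) = -2*(-2) - 3*(-2) - 4 = 6
y(3) = -2*6 - 3*(-2) - 4 = -10
y(4) = -2*(-10) - 3*6 - 4 = -2
y(5) = -2*(-2) - 3*(-10) - 4 = 30
y(6) = -2*30 - 3*(-2) - 4 = -58
y(7) = -2*(-58) - 3*30 - 4 = 22
y(8) = -2*22 - 3*(-58) - 4 = 126

126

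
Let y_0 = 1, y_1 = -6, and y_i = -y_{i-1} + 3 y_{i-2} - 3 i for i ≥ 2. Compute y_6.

195

y_2 = -(-6) + 3*1 - 6 = 3
y_3 = -3 + 3*(-6) - 9 = -30
y_4 = -(-30) + 3*3 - 12 = 27
y_5 = -27 + 3*(-30) - 15 = -132
y_6 = -(-132) + 3*27 - 18 = 195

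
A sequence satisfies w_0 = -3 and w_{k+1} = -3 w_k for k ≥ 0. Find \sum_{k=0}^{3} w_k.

w_1 = -3(-3) = 9
w_2 = -3(9) = -27
w_3 = -3(-27) = 81
Sum = (-3) + 9 + (-27) + 81 = 60

60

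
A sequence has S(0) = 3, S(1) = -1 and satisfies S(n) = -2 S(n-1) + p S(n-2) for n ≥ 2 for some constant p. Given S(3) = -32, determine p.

S(2) = 2 + 3p
S(3) = -4 - 7p
So -4 - 7p = -32, giving p = 4.

4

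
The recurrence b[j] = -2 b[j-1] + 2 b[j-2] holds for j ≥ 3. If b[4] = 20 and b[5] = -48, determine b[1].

4

Rearranging, b[j-2] = (b[j] + 2 b[j-1]) / 2.
b[3] = (-48 + 2·20) / 2 = -8/2 = -4
b[2] = (20 + 2·(-4)) / 2 = 12/2 = 6
b[1] = (-4 + 2·6) / 2 = 8/2 = 4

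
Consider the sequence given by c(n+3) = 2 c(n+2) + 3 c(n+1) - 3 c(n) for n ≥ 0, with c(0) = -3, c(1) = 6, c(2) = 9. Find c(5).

306

c(3) = 2·9 + 3·6 - 3·(-3) = 45
c(4) = 2·45 + 3·9 - 3·6 = 99
c(5) = 2·99 + 3·45 - 3·9 = 306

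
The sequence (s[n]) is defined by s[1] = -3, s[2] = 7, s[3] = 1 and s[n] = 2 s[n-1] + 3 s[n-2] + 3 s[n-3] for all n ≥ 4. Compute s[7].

496

s[4] = 2(1) + 3(7) + 3(-3) = 14
s[5] = 2(14) + 3(1) + 3(7) = 52
s[6] = 2(52) + 3(14) + 3(1) = 149
s[7] = 2(149) + 3(52) + 3(14) = 496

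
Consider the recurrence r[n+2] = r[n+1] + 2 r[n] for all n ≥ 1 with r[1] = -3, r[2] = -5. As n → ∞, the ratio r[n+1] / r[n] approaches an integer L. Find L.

2

The characteristic equation is r^2 - r - 2 = 0, which factors as (r - 2)(r + 1) = 0.
So the roots are 2 and -1. Since |2| > |-1| and the coefficient of 2^n is non-zero, the ratio tends to 2.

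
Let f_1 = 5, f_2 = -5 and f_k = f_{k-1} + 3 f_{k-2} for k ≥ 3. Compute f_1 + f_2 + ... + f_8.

f_3 = (-5) + 3·5 = 10
f_4 = 10 + 3·(-5) = -5
f_5 = (-5) + 3·10 = 25
f_6 = 25 + 3·(-5) = 10
f_7 = 10 + 3·25 = 85
f_8 = 85 + 3·10 = 115
Sum = 5 + (-5) + 10 + (-5) + 25 + 10 + 85 + 115 = 240

240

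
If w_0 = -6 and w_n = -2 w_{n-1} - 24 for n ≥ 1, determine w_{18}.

524280

The fixed point is -24/(1 + 2) = -8, so w_n + 8 = -2(w_{n-1} + 8).
Hence w_n = 2·(-2)^n - 8.
w_{18} = 2·(-2)^{18} - 8 = 2·262144 - 8 = 524280.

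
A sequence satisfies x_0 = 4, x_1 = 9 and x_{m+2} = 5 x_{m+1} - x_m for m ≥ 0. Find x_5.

4499

x_2 = 5*9 - 4 = 41
x_3 = 5*41 - 9 = 196
x_4 = 5*196 - 41 = 939
x_5 = 5*939 - 196 = 4499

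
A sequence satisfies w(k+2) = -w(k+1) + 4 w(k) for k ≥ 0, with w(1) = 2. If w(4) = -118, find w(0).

-5

Let w(0) = x.
w(2) = -2 + 4x
w(3) = 10 - 4x
w(4) = -18 + 20x
So -18 + 20x = -118, giving x = -5.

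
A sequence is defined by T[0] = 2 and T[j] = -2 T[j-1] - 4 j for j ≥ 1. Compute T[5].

-100

T[1] = -2*2 - 4 = -8
T[2] = -2*(-8) - 8 = 8
T[3] = -2*8 - 12 = -28
T[4] = -2*(-28) - 16 = 40
T[5] = -2*40 - 20 = -100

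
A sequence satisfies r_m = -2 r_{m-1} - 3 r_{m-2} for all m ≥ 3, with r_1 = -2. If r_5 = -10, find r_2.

-4

Let r_2 = w.
r_3 = 6 - 2w
r_4 = -12 + w
r_5 = 6 + 4w
So 6 + 4w = -10, giving w = -4.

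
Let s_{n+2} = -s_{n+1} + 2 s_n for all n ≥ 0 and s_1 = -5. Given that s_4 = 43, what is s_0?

Let s_0 = x.
s_2 = 5 + 2x
s_3 = -15 - 2x
s_4 = 25 + 6x
So 25 + 6x = 43, giving x = 3.

3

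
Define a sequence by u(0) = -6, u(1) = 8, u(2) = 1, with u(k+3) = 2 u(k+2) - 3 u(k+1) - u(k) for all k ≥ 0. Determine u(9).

-97

u(3) = 2·1 - 3·8 - (-6) = -16
u(4) = 2·(-16) - 3·1 - 8 = -43
u(5) = 2·(-43) - 3·(-16) - 1 = -39
u(6) = 2·(-39) - 3·(-43) - (-16) = 67
u(7) = 2·67 - 3·(-39) - (-43) = 294
u(8) = 2·294 - 3·67 - (-39) = 426
u(9) = 2·426 - 3·294 - 67 = -97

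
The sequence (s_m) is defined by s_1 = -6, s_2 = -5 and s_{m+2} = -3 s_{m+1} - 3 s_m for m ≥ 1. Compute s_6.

-207

s_3 = -3*(-5) - 3*(-6) = 33
s_4 = -3*33 - 3*(-5) = -84
s_5 = -3*(-84) - 3*33 = 153
s_6 = -3*153 - 3*(-84) = -207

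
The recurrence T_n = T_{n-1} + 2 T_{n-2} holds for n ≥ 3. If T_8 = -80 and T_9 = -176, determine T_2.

4

Rearranging, T_{n-2} = (T_n - T_{n-1}) / 2.
T_7 = (-176 - (-80)) / 2 = -96/2 = -48
T_6 = (-80 - (-48)) / 2 = -32/2 = -16
T_5 = (-48 - (-16)) / 2 = -32/2 = -16
T_4 = (-16 - (-16)) / 2 = 0/2 = 0
T_3 = (-16 - 0) / 2 = -16/2 = -8
T_2 = (0 - (-8)) / 2 = 8/2 = 4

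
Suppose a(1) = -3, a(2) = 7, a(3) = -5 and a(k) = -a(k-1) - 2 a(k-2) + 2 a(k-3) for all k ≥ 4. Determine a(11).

1063

a(4) = -(-5) - 2(7) + 2(-3) = -15
a(5) = -(-15) - 2(-5) + 2(7) = 39
a(6) = -39 - 2(-15) + 2(-5) = -19
a(7) = -(-19) - 2(39) + 2(-15) = -89
a(8) = -(-89) - 2(-19) + 2(39) = 205
a(9) = -205 - 2(-89) + 2(-19) = -65
a(10) = -(-65) - 2(205) + 2(-89) = -523
a(11) = -(-523) - 2(-65) + 2(205) = 1063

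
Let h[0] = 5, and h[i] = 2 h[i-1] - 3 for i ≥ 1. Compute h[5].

67

h[1] = 2(5) - 3 = 7
h[2] = 2(7) - 3 = 11
h[3] = 2(11) - 3 = 19
h[4] = 2(19) - 3 = 35
h[5] = 2(35) - 3 = 67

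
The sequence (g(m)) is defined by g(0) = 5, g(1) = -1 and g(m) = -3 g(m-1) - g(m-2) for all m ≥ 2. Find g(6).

-131

g(2) = -3·(-1) - 5 = -2
g(3) = -3·(-2) - (-1) = 7
g(4) = -3·7 - (-2) = -19
g(5) = -3·(-19) - 7 = 50
g(6) = -3·50 - (-19) = -131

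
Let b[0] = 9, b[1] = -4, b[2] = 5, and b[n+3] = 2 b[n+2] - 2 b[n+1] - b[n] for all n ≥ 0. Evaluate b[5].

b[3] = 2·5 - 2·(-4) - 9 = 9
b[4] = 2·9 - 2·5 - (-4) = 12
b[5] = 2·12 - 2·9 - 5 = 1

1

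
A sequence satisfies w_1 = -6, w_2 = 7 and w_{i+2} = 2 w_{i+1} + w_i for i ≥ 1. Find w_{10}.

4447

w_3 = 2*7 + (-6) = 8
w_4 = 2*8 + 7 = 23
w_5 = 2*23 + 8 = 54
w_6 = 2*54 + 23 = 131
w_7 = 2*131 + 54 = 316
w_8 = 2*316 + 131 = 763
w_9 = 2*763 + 316 = 1842
w_{10} = 2*1842 + 763 = 4447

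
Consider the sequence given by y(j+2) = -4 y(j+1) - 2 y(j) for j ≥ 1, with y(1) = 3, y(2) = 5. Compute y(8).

12920

y(3) = -4·5 - 2·3 = -26
y(4) = -4·(-26) - 2·5 = 94
y(5) = -4·94 - 2·(-26) = -324
y(6) = -4·(-324) - 2·94 = 1108
y(7) = -4·1108 - 2·(-324) = -3784
y(8) = -4·(-3784) - 2·1108 = 12920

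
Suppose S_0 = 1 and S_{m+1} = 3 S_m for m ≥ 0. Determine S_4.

S_1 = 3(1) = 3
S_2 = 3(3) = 9
S_3 = 3(9) = 27
S_4 = 3(27) = 81

81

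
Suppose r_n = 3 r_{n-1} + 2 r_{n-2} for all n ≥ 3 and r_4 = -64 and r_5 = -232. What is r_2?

-2

Rearranging, r_{n-2} = (r_n - 3 r_{n-1}) / 2.
r_3 = (-232 - 3·(-64)) / 2 = -40/2 = -20
r_2 = (-64 - 3·(-20)) / 2 = -4/2 = -2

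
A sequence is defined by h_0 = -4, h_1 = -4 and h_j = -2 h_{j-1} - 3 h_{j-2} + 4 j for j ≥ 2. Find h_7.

80

h_2 = -2(-4) - 3(-4) + 8 = 28
h_3 = -2(28) - 3(-4) + 12 = -32
h_4 = -2(-32) - 3(28) + 16 = -4
h_5 = -2(-4) - 3(-32) + 20 = 124
h_6 = -2(124) - 3(-4) + 24 = -212
h_7 = -2(-212) - 3(124) + 28 = 80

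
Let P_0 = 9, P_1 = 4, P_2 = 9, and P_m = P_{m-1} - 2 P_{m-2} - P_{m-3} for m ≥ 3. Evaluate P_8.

54

P_3 = 9 - 2*4 - 9 = -8
P_4 = (-8) - 2*9 - 4 = -30
P_5 = (-30) - 2*(-8) - 9 = -23
P_6 = (-23) - 2*(-30) - (-8) = 45
P_7 = 45 - 2*(-23) - (-30) = 121
P_8 = 121 - 2*45 - (-23) = 54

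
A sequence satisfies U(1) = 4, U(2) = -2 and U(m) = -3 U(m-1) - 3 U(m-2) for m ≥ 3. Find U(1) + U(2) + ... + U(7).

-52

U(3) = -3·(-2) - 3·4 = -6
U(4) = -3·(-6) - 3·(-2) = 24
U(5) = -3·24 - 3·(-6) = -54
U(6) = -3·(-54) - 3·24 = 90
U(7) = -3·90 - 3·(-54) = -108
Sum = 4 + (-2) + (-6) + 24 + (-54) + 90 + (-108) = -52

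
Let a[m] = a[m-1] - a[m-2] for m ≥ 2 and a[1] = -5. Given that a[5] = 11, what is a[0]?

6

Let a[0] = y.
a[2] = -5 - y
a[3] = -y
a[4] = 5
a[5] = 5 + y
So 5 + y = 11, giving y = 6.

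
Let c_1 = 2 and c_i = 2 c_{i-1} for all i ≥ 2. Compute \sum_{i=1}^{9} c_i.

1022

c_2 = 2*2 = 4
c_3 = 2*4 = 8
c_4 = 2*8 = 16
c_5 = 2*16 = 32
c_6 = 2*32 = 64
c_7 = 2*64 = 128
c_8 = 2*128 = 256
c_9 = 2*256 = 512
Sum = 2 + 4 + 8 + 16 + 32 + 64 + 128 + 256 + 512 = 1022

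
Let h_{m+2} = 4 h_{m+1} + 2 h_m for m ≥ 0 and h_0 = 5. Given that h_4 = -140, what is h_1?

Let h_1 = w.
h_2 = 10 + 4w
h_3 = 40 + 18w
h_4 = 180 + 80w
So 180 + 80w = -140, giving w = -4.

-4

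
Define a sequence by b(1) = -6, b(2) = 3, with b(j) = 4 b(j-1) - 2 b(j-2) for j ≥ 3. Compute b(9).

42528

b(3) = 4(3) - 2(-6) = 24
b(4) = 4(24) - 2(3) = 90
b(5) = 4(90) - 2(24) = 312
b(6) = 4(312) - 2(90) = 1068
b(7) = 4(1068) - 2(312) = 3648
b(8) = 4(3648) - 2(1068) = 12456
b(9) = 4(12456) - 2(3648) = 42528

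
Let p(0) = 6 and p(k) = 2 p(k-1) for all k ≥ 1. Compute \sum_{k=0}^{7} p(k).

1530

p(1) = 2(6) = 12
p(2) = 2(12) = 24
p(3) = 2(24) = 48
p(4) = 2(48) = 96
p(5) = 2(96) = 192
p(6) = 2(192) = 384
p(7) = 2(384) = 768
Sum = 6 + 12 + 24 + 48 + 96 + 192 + 384 + 768 = 1530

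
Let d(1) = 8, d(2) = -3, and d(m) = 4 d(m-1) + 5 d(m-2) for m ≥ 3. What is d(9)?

325528

d(3) = 4*(-3) + 5*8 = 28
d(4) = 4*28 + 5*(-3) = 97
d(5) = 4*97 + 5*28 = 528
d(6) = 4*528 + 5*97 = 2597
d(7) = 4*2597 + 5*528 = 13028
d(8) = 4*13028 + 5*2597 = 65097
d(9) = 4*65097 + 5*13028 = 325528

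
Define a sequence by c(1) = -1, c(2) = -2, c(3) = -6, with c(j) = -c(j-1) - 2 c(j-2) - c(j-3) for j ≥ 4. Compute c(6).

-19

c(4) = -(-6) - 2*(-2) - (-1) = 11
c(5) = -11 - 2*(-6) - (-2) = 3
c(6) = -3 - 2*11 - (-6) = -19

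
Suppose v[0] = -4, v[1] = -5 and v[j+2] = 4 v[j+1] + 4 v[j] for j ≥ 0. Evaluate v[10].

-10122240

v[2] = 4·(-5) + 4·(-4) = -36
v[3] = 4·(-36) + 4·(-5) = -164
v[4] = 4·(-164) + 4·(-36) = -800
v[5] = 4·(-800) + 4·(-164) = -3856
v[6] = 4·(-3856) + 4·(-800) = -18624
v[7] = 4·(-18624) + 4·(-3856) = -89920
v[8] = 4·(-89920) + 4·(-18624) = -434176
v[9] = 4·(-434176) + 4·(-89920) = -2096384
v[10] = 4·(-2096384) + 4·(-434176) = -10122240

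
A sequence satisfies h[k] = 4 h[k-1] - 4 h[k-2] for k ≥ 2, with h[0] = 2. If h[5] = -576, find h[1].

Let h[1] = y.
h[2] = -8 + 4y
h[3] = -32 + 12y
h[4] = -96 + 32y
h[5] = -256 + 80y
So -256 + 80y = -576, giving y = -4.

-4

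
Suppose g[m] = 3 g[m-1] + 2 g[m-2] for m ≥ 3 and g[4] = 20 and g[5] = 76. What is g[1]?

Rearranging, g[m-2] = (g[m] - 3 g[m-1]) / 2.
g[3] = (76 - 3*20) / 2 = 16/2 = 8
g[2] = (20 - 3*8) / 2 = -4/2 = -2
g[1] = (8 - 3*(-2)) / 2 = 14/2 = 7

7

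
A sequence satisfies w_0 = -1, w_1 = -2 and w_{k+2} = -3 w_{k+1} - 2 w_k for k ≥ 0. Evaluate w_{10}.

3068

w_2 = -3·(-2) - 2·(-1) = 8
w_3 = -3·8 - 2·(-2) = -20
w_4 = -3·(-20) - 2·8 = 44
w_5 = -3·44 - 2·(-20) = -92
w_6 = -3·(-92) - 2·44 = 188
w_7 = -3·188 - 2·(-92) = -380
w_8 = -3·(-380) - 2·188 = 764
w_9 = -3·764 - 2·(-380) = -1532
w_{10} = -3·(-1532) - 2·764 = 3068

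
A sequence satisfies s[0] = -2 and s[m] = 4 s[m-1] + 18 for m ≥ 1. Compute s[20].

4398046511098

The fixed point is 18/(1 - 4) = -6, so s[m] + 6 = 4(s[m-1] + 6).
Hence s[m] = 4·4^m - 6.
s[20] = 4·4^{20} - 6 = 4·1099511627776 - 6 = 4398046511098.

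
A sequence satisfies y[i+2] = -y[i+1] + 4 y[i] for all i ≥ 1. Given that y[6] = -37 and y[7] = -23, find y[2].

Rearranging, y[i-2] = (y[i] + y[i-1]) / 4.
y[5] = (-23 + (-37)) / 4 = -60/4 = -15
y[4] = (-37 + (-15)) / 4 = -52/4 = -13
y[3] = (-15 + (-13)) / 4 = -28/4 = -7
y[2] = (-13 + (-7)) / 4 = -20/4 = -5

-5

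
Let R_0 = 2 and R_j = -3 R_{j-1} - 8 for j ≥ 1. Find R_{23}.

The fixed point is -8/(1 + 3) = -2, so R_j + 2 = -3(R_{j-1} + 2).
Hence R_j = 4·(-3)^j - 2.
R_{23} = 4·(-3)^{23} - 2 = 4·-94143178827 - 2 = -376572715310.

-376572715310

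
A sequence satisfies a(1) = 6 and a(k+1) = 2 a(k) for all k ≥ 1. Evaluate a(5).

a(2) = 2*6 = 12
a(3) = 2*12 = 24
a(4) = 2*24 = 48
a(5) = 2*48 = 96

96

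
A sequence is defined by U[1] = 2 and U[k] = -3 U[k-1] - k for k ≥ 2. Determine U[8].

-5333

U[2] = -3·2 - 2 = -8
U[3] = -3·(-8) - 3 = 21
U[4] = -3·21 - 4 = -67
U[5] = -3·(-67) - 5 = 196
U[6] = -3·196 - 6 = -594
U[7] = -3·(-594) - 7 = 1775
U[8] = -3·1775 - 8 = -5333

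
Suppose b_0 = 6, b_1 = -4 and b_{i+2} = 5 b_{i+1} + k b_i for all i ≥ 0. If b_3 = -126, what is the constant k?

-1

b_2 = -20 + 6k
b_3 = -100 + 26k
So -100 + 26k = -126, giving k = -1.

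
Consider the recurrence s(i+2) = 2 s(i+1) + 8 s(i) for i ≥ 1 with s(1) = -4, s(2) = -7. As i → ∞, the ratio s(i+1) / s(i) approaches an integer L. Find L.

4

The characteristic equation is r^2 - 2r - 8 = 0, which factors as (r - 4)(r + 2) = 0.
So the roots are 4 and -2. Since |4| > |-2| and the coefficient of 4^i is non-zero, the ratio tends to 4.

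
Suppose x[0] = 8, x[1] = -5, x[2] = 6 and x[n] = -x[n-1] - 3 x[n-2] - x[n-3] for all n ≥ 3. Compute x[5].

5

x[3] = -6 - 3(-5) - 8 = 1
x[4] = -1 - 3(6) - (-5) = -14
x[5] = -(-14) - 3(1) - 6 = 5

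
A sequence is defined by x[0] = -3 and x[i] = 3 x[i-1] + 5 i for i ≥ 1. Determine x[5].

166

x[1] = 3(-3) + 5 = -4
x[2] = 3(-4) + 10 = -2
x[3] = 3(-2) + 15 = 9
x[4] = 3(9) + 20 = 47
x[5] = 3(47) + 25 = 166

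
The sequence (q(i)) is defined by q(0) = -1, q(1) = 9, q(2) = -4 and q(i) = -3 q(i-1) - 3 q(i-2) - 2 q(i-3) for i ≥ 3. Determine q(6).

q(3) = -3·(-4) - 3·9 - 2·(-1) = -13
q(4) = -3·(-13) - 3·(-4) - 2·9 = 33
q(5) = -3·33 - 3·(-13) - 2·(-4) = -52
q(6) = -3·(-52) - 3·33 - 2·(-13) = 83

83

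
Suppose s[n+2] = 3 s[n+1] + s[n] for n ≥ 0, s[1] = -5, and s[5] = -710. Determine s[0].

Let s[0] = x.
s[2] = -15 + x
s[3] = -50 + 3x
s[4] = -165 + 10x
s[5] = -545 + 33x
So -545 + 33x = -710, giving x = -5.

-5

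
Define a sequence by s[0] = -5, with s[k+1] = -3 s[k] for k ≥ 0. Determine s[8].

s[1] = -3·(-5) = 15
s[2] = -3·15 = -45
s[3] = -3·(-45) = 135
s[4] = -3·135 = -405
s[5] = -3·(-405) = 1215
s[6] = -3·1215 = -3645
s[7] = -3·(-3645) = 10935
s[8] = -3·10935 = -32805

-32805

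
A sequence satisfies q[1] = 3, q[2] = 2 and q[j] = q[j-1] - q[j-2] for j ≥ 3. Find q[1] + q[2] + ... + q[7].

q[3] = 2 - 3 = -1
q[4] = (-1) - 2 = -3
q[5] = (-3) - (-1) = -2
q[6] = (-2) - (-3) = 1
q[7] = 1 - (-2) = 3
Sum = 3 + 2 + (-1) + (-3) + (-2) + 1 + 3 = 3

3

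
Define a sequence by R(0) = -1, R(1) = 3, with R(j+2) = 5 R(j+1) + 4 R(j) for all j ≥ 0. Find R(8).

R(2) = 5·3 + 4·(-1) = 11
R(3) = 5·11 + 4·3 = 67
R(4) = 5·67 + 4·11 = 379
R(5) = 5·379 + 4·67 = 2163
R(6) = 5·2163 + 4·379 = 12331
R(7) = 5·12331 + 4·2163 = 70307
R(8) = 5·70307 + 4·12331 = 400859

400859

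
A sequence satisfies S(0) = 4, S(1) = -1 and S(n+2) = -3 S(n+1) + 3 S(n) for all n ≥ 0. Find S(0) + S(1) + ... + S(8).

30714

S(2) = -3·(-1) + 3·4 = 15
S(3) = -3·15 + 3·(-1) = -48
S(4) = -3·(-48) + 3·15 = 189
S(5) = -3·189 + 3·(-48) = -711
S(6) = -3·(-711) + 3·189 = 2700
S(7) = -3·2700 + 3·(-711) = -10233
S(8) = -3·(-10233) + 3·2700 = 38799
Sum = 4 + (-1) + 15 + (-48) + 189 + (-711) + 2700 + (-10233) + 38799 = 30714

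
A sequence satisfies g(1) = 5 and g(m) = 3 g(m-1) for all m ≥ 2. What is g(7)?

g(2) = 3(5) = 15
g(3) = 3(15) = 45
g(4) = 3(45) = 135
g(5) = 3(135) = 405
g(6) = 3(405) = 1215
g(7) = 3(1215) = 3645

3645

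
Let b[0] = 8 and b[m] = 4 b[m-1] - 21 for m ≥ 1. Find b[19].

274877906951

The fixed point is -21/(1 - 4) = 7, so b[m] - 7 = 4(b[m-1] - 7).
Hence b[m] = 1·4^m + 7.
b[19] = 1·4^{19} + 7 = 1·274877906944 + 7 = 274877906951.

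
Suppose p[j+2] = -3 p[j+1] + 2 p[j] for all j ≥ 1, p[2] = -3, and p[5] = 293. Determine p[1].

8

Let p[1] = w.
p[3] = 9 + 2w
p[4] = -33 - 6w
p[5] = 117 + 22w
So 117 + 22w = 293, giving w = 8.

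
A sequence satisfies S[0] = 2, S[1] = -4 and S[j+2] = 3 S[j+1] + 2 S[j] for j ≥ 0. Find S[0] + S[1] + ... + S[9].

-89450

S[2] = 3·(-4) + 2·2 = -8
S[3] = 3·(-8) + 2·(-4) = -32
S[4] = 3·(-32) + 2·(-8) = -112
S[5] = 3·(-112) + 2·(-32) = -400
S[6] = 3·(-400) + 2·(-112) = -1424
S[7] = 3·(-1424) + 2·(-400) = -5072
S[8] = 3·(-5072) + 2·(-1424) = -18064
S[9] = 3·(-18064) + 2·(-5072) = -64336
Sum = 2 + (-4) + (-8) + (-32) + (-112) + (-400) + (-1424) + (-5072) + (-18064) + (-64336) = -89450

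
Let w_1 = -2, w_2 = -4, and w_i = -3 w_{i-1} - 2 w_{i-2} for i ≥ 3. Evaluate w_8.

-760

w_3 = -3(-4) - 2(-2) = 16
w_4 = -3(16) - 2(-4) = -40
w_5 = -3(-40) - 2(16) = 88
w_6 = -3(88) - 2(-40) = -184
w_7 = -3(-184) - 2(88) = 376
w_8 = -3(376) - 2(-184) = -760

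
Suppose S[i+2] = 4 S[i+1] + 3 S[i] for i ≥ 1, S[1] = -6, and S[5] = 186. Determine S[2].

6

Let S[2] = w.
S[3] = -18 + 4w
S[4] = -72 + 19w
S[5] = -342 + 88w
So -342 + 88w = 186, giving w = 6.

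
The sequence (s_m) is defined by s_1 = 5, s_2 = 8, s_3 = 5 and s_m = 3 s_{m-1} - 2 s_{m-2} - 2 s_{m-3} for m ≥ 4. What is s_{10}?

-489

s_4 = 3·5 - 2·8 - 2·5 = -11
s_5 = 3·(-11) - 2·5 - 2·8 = -59
s_6 = 3·(-59) - 2·(-11) - 2·5 = -165
s_7 = 3·(-165) - 2·(-59) - 2·(-11) = -355
s_8 = 3·(-355) - 2·(-165) - 2·(-59) = -617
s_9 = 3·(-617) - 2·(-355) - 2·(-165) = -811
s_{10} = 3·(-811) - 2·(-617) - 2·(-355) = -489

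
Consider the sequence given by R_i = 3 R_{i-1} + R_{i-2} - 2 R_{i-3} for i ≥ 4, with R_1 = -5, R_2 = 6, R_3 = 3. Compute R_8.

2086

R_4 = 3(3) + 6 - 2(-5) = 25
R_5 = 3(25) + 3 - 2(6) = 66
R_6 = 3(66) + 25 - 2(3) = 217
R_7 = 3(217) + 66 - 2(25) = 667
R_8 = 3(667) + 217 - 2(66) = 2086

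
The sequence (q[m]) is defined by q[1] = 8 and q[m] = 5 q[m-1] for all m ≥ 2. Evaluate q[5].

5000

q[2] = 5·8 = 40
q[3] = 5·40 = 200
q[4] = 5·200 = 1000
q[5] = 5·1000 = 5000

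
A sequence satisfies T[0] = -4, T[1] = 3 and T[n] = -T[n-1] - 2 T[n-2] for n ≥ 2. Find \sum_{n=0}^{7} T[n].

-27

T[2] = -3 - 2(-4) = 5
T[3] = -5 - 2(3) = -11
T[4] = -(-11) - 2(5) = 1
T[5] = -1 - 2(-11) = 21
T[6] = -21 - 2(1) = -23
T[7] = -(-23) - 2(21) = -19
Sum = (-4) + 3 + 5 + (-11) + 1 + 21 + (-23) + (-19) = -27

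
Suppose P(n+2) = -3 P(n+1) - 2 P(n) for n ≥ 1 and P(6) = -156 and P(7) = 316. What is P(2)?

-6

Rearranging, P(n-2) = (P(n) + 3 P(n-1)) / -2.
P(5) = (316 + 3*(-156)) / -2 = -152/-2 = 76
P(4) = (-156 + 3*76) / -2 = 72/-2 = -36
P(3) = (76 + 3*(-36)) / -2 = -32/-2 = 16
P(2) = (-36 + 3*16) / -2 = 12/-2 = -6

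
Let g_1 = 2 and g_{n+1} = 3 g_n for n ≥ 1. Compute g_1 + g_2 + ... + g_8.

6560

g_2 = 3*2 = 6
g_3 = 3*6 = 18
g_4 = 3*18 = 54
g_5 = 3*54 = 162
g_6 = 3*162 = 486
g_7 = 3*486 = 1458
g_8 = 3*1458 = 4374
Sum = 2 + 6 + 18 + 54 + 162 + 486 + 1458 + 4374 = 6560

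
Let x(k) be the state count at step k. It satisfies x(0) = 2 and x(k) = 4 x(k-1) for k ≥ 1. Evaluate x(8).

131072

x(1) = 4*2 = 8
x(2) = 4*8 = 32
x(3) = 4*32 = 128
x(4) = 4*128 = 512
x(5) = 4*512 = 2048
x(6) = 4*2048 = 8192
x(7) = 4*8192 = 32768
x(8) = 4*32768 = 131072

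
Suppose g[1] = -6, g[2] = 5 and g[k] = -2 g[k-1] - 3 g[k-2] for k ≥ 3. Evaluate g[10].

g[3] = -2(5) - 3(-6) = 8
g[4] = -2(8) - 3(5) = -31
g[5] = -2(-31) - 3(8) = 38
g[6] = -2(38) - 3(-31) = 17
g[7] = -2(17) - 3(38) = -148
g[8] = -2(-148) - 3(17) = 245
g[9] = -2(245) - 3(-148) = -46
g[10] = -2(-46) - 3(245) = -643

-643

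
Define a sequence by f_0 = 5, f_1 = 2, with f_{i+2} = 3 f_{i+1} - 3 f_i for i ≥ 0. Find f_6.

f_2 = 3(2) - 3(5) = -9
f_3 = 3(-9) - 3(2) = -33
f_4 = 3(-33) - 3(-9) = -72
f_5 = 3(-72) - 3(-33) = -117
f_6 = 3(-117) - 3(-72) = -135

-135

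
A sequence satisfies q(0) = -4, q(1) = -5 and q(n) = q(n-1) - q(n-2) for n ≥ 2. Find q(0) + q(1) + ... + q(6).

-4

q(2) = (-5) - (-4) = -1
q(3) = (-1) - (-5) = 4
q(4) = 4 - (-1) = 5
q(5) = 5 - 4 = 1
q(6) = 1 - 5 = -4
Sum = (-4) + (-5) + (-1) + 4 + 5 + 1 + (-4) = -4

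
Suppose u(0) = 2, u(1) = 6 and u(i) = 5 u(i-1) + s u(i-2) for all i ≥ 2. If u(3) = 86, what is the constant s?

-4

u(2) = 30 + 2s
u(3) = 150 + 16s
So 150 + 16s = 86, giving s = -4.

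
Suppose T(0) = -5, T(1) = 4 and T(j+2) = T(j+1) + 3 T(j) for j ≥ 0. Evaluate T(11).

-6653

T(2) = 4 + 3*(-5) = -11
T(3) = (-11) + 3*4 = 1
T(4) = 1 + 3*(-11) = -32
T(5) = (-32) + 3*1 = -29
T(6) = (-29) + 3*(-32) = -125
T(7) = (-125) + 3*(-29) = -212
T(8) = (-212) + 3*(-125) = -587
T(9) = (-587) + 3*(-212) = -1223
T(10) = (-1223) + 3*(-587) = -2984
T(11) = (-2984) + 3*(-1223) = -6653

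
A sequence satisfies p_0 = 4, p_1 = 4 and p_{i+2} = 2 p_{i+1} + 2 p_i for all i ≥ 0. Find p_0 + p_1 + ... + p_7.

p_2 = 2*4 + 2*4 = 16
p_3 = 2*16 + 2*4 = 40
p_4 = 2*40 + 2*16 = 112
p_5 = 2*112 + 2*40 = 304
p_6 = 2*304 + 2*112 = 832
p_7 = 2*832 + 2*304 = 2272
Sum = 4 + 4 + 16 + 40 + 112 + 304 + 832 + 2272 = 3584

3584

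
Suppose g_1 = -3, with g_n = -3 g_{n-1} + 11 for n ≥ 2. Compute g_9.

g_2 = -3·(-3) + 11 = 20
g_3 = -3·20 + 11 = -49
g_4 = -3·(-49) + 11 = 158
g_5 = -3·158 + 11 = -463
g_6 = -3·(-463) + 11 = 1400
g_7 = -3·1400 + 11 = -4189
g_8 = -3·(-4189) + 11 = 12578
g_9 = -3·12578 + 11 = -37723

-37723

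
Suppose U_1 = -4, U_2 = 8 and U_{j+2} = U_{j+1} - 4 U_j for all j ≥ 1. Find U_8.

632

U_3 = 8 - 4(-4) = 24
U_4 = 24 - 4(8) = -8
U_5 = (-8) - 4(24) = -104
U_6 = (-104) - 4(-8) = -72
U_7 = (-72) - 4(-104) = 344
U_8 = 344 - 4(-72) = 632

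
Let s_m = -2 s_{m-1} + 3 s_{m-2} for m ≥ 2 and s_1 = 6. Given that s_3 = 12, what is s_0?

5

Let s_0 = x.
s_2 = -12 + 3x
s_3 = 42 - 6x
So 42 - 6x = 12, giving x = 5.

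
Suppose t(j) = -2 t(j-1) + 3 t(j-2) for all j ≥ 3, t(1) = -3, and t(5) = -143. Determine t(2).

Let t(2) = v.
t(3) = -9 - 2v
t(4) = 18 + 7v
t(5) = -63 - 20v
So -63 - 20v = -143, giving v = 4.

4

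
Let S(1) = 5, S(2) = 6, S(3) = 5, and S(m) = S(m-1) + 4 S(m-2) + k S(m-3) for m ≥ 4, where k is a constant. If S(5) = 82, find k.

3

S(4) = 29 + 5k
S(5) = 49 + 11k
So 49 + 11k = 82, giving k = 3.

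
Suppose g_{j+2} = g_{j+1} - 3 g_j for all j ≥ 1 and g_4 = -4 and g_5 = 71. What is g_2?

-7

Rearranging, g_{j-2} = (g_j - g_{j-1}) / -3.
g_3 = (71 - (-4)) / -3 = 75/-3 = -25
g_2 = (-4 - (-25)) / -3 = 21/-3 = -7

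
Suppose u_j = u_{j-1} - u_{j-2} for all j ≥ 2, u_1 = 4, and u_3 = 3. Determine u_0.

Let u_0 = y.
u_2 = 4 - y
u_3 = -y
So -y = 3, giving y = -3.

-3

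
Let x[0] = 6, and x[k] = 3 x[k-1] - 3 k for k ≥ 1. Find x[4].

312

x[1] = 3·6 - 3 = 15
x[2] = 3·15 - 6 = 39
x[3] = 3·39 - 9 = 108
x[4] = 3·108 - 12 = 312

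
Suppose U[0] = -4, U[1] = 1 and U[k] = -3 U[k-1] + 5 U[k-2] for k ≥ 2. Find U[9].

U[2] = -3·1 + 5·(-4) = -23
U[3] = -3·(-23) + 5·1 = 74
U[4] = -3·74 + 5·(-23) = -337
U[5] = -3·(-337) + 5·74 = 1381
U[6] = -3·1381 + 5·(-337) = -5828
U[7] = -3·(-5828) + 5·1381 = 24389
U[8] = -3·24389 + 5·(-5828) = -102307
U[9] = -3·(-102307) + 5·24389 = 428866

428866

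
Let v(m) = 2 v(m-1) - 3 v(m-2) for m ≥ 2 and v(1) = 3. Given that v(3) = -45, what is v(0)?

8

Let v(0) = x.
v(2) = 6 - 3x
v(3) = 3 - 6x
So 3 - 6x = -45, giving x = 8.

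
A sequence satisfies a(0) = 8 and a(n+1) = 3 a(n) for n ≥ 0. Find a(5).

a(1) = 3·8 = 24
a(2) = 3·24 = 72
a(3) = 3·72 = 216
a(4) = 3·216 = 648
a(5) = 3·648 = 1944

1944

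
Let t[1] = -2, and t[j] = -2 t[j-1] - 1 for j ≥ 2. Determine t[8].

t[2] = -2·(-2) - 1 = 3
t[3] = -2·3 - 1 = -7
t[4] = -2·(-7) - 1 = 13
t[5] = -2·13 - 1 = -27
t[6] = -2·(-27) - 1 = 53
t[7] = -2·53 - 1 = -107
t[8] = -2·(-107) - 1 = 213

213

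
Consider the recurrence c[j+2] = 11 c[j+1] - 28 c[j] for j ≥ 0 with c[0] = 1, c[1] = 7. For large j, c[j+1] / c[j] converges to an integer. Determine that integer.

The characteristic equation is r^2 - 11r + 28 = 0, which factors as (r - 7)(r - 4) = 0.
So the roots are 7 and 4. Since |7| > |4| and the coefficient of 7^j is non-zero, the ratio tends to 7.

7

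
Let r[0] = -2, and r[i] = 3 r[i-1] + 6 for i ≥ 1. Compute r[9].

r[1] = 3·(-2) + 6 = 0
r[2] = 3·0 + 6 = 6
r[3] = 3·6 + 6 = 24
r[4] = 3·24 + 6 = 78
r[5] = 3·78 + 6 = 240
r[6] = 3·240 + 6 = 726
r[7] = 3·726 + 6 = 2184
r[8] = 3·2184 + 6 = 6558
r[9] = 3·6558 + 6 = 19680

19680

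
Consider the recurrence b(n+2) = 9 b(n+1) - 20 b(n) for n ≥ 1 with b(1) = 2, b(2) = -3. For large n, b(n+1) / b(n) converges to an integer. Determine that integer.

5

The characteristic equation is r^2 - 9r + 20 = 0, which factors as (r - 5)(r - 4) = 0.
So the roots are 5 and 4. Since |5| > |4| and the coefficient of 5^n is non-zero, the ratio tends to 5.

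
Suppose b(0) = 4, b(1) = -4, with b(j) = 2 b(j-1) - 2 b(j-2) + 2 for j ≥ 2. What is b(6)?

b(2) = 2*(-4) - 2*4 + 2 = -14
b(3) = 2*(-14) - 2*(-4) + 2 = -18
b(4) = 2*(-18) - 2*(-14) + 2 = -6
b(5) = 2*(-6) - 2*(-18) + 2 = 26
b(6) = 2*26 - 2*(-6) + 2 = 66

66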